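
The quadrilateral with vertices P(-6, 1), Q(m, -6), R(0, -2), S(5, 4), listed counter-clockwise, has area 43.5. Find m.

-4

The doubled signed area Σ (x_i y_{i+1} − x_{i+1} y_i) is linear in m.
With m=0 it equals 75; the coefficient of m is -3 (from the two edges through Q).
So -3·m + 75 = 2·43.5 = 87 ⇒ m = -4.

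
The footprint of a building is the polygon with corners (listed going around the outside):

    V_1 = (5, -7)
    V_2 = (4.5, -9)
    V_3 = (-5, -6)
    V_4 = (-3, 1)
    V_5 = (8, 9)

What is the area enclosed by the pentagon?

Apply the shoelace formula: 2A = Σ (x_i·y_{i+1} − x_{i+1}·y_i), indices taken mod 5.
Σ = (-13.5) + (-72) + (-23) + (-35) + (-101) = -244.5
Area = |Σ|/2 = 122.25.

122.25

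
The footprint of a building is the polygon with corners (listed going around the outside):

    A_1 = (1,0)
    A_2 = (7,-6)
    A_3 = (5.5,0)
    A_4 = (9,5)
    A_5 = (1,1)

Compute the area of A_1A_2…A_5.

A_1→A_2: (1)(-6) − (7)(0) = -6
A_2→A_3: (7)(0) − (5.5)(-6) = 33
A_3→A_4: (5.5)(5) − (9)(0) = 27.5
A_4→A_5: (9)(1) − (1)(5) = 4
A_5→A_1: (1)(0) − (1)(1) = -1
Σ = 57.5
Area = |Σ|/2 = 28.75.

28.75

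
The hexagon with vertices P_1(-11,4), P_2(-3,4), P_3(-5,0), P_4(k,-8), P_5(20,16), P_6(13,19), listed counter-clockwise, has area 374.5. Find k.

8

The doubled signed area Σ (x_i y_{i+1} − x_{i+1} y_i) is linear in k.
With k=0 it equals 621; the coefficient of k is 16 (from the two edges through P_4).
So 16·k + 621 = 2·374.5 = 749 ⇒ k = 8.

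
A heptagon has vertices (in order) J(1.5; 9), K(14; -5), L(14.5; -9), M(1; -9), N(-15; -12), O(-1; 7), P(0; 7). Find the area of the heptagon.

295

J→K: (1.5)(-5) − (14)(9) = -133.5
K→L: (14)(-9) − (14.5)(-5) = -53.5
L→M: (14.5)(-9) − (1)(-9) = -121.5
M→N: (1)(-12) − (-15)(-9) = -147
N→O: (-15)(7) − (-1)(-12) = -117
O→P: (-1)(7) − (0)(7) = -7
P→J: (0)(9) − (1.5)(7) = -10.5
Σ = -590
Area = |Σ|/2 = 295.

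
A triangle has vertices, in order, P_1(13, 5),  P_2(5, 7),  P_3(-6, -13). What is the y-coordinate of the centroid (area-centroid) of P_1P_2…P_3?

Apply the shoelace formula. First the cross-terms c_i = x_i·y_{i+1} − x_{i+1}·y_i:
  66, -23, 139  ⇒  2A = 182, A = 91.
Then Σ (y_i + y_{i+1})·c_i = -182, so ȳ = -182 / (6·91) = -1/3.

-1/3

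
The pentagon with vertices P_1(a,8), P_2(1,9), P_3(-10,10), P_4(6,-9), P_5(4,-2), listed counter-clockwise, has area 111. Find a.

4

Write out the shoelace sum; only the two edges meeting at P_1 involve a:
2·Area = [(4·8 − a·(-2)) + (a·9 − 1·8)] + 154
       = 11·a + 178 = 222
⇒ a = 4.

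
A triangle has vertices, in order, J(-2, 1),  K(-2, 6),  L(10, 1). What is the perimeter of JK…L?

|JK| = √((0)² + (5)²) = √25 = 5
|KL| = √((12)² + (-5)²) = √169 = 13
|LJ| = √((-12)² + (0)²) = √144 = 12
Perimeter = 5 + 13 + 12 = 30.

30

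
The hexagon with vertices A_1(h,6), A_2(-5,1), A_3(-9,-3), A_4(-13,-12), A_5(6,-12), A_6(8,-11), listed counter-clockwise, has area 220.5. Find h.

Write out the shoelace sum; only the two edges meeting at A_1 involve h:
2·Area = [(8·6 − h·(-11)) + (h·1 − (-5)·6)] + 351
       = 12·h + 429 = 441
⇒ h = 1.

1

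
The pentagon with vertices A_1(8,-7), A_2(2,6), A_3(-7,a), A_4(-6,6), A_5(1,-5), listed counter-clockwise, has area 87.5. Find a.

7

Write out the shoelace sum; only the two edges meeting at A_3 involve a:
2·Area = [(2·a − (-7)·6) + ((-7)·6 − (-6)·a)] + 119
       = 8·a + 119 = 175
⇒ a = 7.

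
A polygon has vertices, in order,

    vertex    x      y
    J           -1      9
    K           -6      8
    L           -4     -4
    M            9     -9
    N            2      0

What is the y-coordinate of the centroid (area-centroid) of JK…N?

Apply Gauss's area formula. First the cross-terms c_i = x_i·y_{i+1} − x_{i+1}·y_i:
  46, 56, 72, 18, 18  ⇒  2A = 210, A = 105.
Then Σ (y_i + y_{i+1})·c_i = 70, so ȳ = 70 / (6·105) = 1/9.

1/9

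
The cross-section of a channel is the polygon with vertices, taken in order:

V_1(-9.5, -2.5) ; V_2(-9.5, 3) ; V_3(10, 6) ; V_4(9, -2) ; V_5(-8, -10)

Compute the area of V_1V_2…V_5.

197.125

Apply Gauss's area formula: 2A = Σ (x_i·y_{i+1} − x_{i+1}·y_i), indices taken mod 5.
Σ = (-52.25) + (-87) + (-74) + (-106) + (-75) = -394.25
Area = |Σ|/2 = 197.125.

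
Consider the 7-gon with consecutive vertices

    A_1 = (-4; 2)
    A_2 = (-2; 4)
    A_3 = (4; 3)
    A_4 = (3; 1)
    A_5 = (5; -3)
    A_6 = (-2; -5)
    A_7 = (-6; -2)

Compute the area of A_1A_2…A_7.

Σ = (-12) + (-22) + (-5) + (-14) + (-31) + (-26) + (-20) = -130
Area = |Σ|/2 = 65.

65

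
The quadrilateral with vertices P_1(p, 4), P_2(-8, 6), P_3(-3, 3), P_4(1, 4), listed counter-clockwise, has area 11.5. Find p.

The doubled signed area Σ (x_i y_{i+1} − x_{i+1} y_i) is linear in p.
With p=0 it equals 15; the coefficient of p is 2 (from the two edges through P_1).
So 2·p + 15 = 2·11.5 = 23 ⇒ p = 4.

4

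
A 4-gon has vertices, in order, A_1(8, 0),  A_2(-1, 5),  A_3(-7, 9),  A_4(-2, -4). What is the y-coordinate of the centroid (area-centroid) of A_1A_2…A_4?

Apply the shoelace formula. First the cross-terms c_i = x_i·y_{i+1} − x_{i+1}·y_i:
  40, 26, 46, 32  ⇒  2A = 144, A = 72.
Then Σ (y_i + y_{i+1})·c_i = 666, so ȳ = 666 / (6·72) = 37/24.

37/24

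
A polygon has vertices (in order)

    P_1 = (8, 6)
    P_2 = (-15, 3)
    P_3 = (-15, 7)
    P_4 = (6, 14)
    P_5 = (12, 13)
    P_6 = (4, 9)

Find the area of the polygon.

Apply the shoelace formula: 2A = Σ (x_i·y_{i+1} − x_{i+1}·y_i), indices taken mod 6.
Cross-terms: 114, -60, -252, -90, 56, -48  ⇒  Σ = -280
Area = |Σ|/2 = 140.

140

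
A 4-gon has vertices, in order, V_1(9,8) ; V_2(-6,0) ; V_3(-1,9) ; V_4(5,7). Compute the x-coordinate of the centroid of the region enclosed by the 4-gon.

8/243

Apply the surveyor's formula. First the cross-terms c_i = x_i·y_{i+1} − x_{i+1}·y_i:
  48, -54, -52, -23  ⇒  2A = -81, A = -40.5.
Then Σ (x_i + x_{i+1})·c_i = -8, so x̄ = -8 / (6·(-40.5)) = 8/243.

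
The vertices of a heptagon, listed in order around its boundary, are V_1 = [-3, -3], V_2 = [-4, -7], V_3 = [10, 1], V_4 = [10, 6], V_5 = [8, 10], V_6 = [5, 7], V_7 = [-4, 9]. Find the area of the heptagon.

147.5

Σ = (9) + (66) + (50) + (52) + (6) + (73) + (39) = 295
Area = |Σ|/2 = 147.5.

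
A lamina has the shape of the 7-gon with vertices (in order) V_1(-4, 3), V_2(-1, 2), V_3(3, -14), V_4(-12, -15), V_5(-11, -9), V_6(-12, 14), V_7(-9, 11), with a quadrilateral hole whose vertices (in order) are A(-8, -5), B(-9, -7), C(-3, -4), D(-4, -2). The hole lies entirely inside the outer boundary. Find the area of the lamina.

249

Outer boundary:
Σ = (-5) + (8) + (-213) + (-57) + (-262) + (-6) + (17) = -518
Area = |Σ|/2 = 259.
Hole:
Apply Gauss's area formula: 2A = Σ (x_i·y_{i+1} − x_{i+1}·y_i), indices taken mod 4.
Σ = (11) + (15) + (-10) + (4) = 20
Area = |Σ|/2 = 10.
Net area = 259 − 10 = 249.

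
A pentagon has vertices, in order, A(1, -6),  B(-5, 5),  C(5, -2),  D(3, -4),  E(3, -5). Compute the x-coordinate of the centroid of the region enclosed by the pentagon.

Apply the shoelace (surveyor's) formula. First the cross-terms c_i = x_i·y_{i+1} − x_{i+1}·y_i:
  -25, -15, -14, -3, -13  ⇒  2A = -70, A = -35.
Then Σ (x_i + x_{i+1})·c_i = -82, so x̄ = -82 / (6·(-35)) = 41/105.

41/105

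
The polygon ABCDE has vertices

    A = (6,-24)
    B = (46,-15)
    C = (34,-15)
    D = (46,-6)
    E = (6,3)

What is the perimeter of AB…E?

|AB| = √((40)² + (9)²) = √1681 = 41
|BC| = √((-12)² + (0)²) = √144 = 12
|CD| = √((12)² + (9)²) = √225 = 15
|DE| = √((-40)² + (9)²) = √1681 = 41
|EA| = √((0)² + (-27)²) = √729 = 27
Perimeter = 41 + 12 + 15 + 41 + 27 = 136.

136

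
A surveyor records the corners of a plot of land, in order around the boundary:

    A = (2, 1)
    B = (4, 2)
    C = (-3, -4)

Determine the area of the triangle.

2.5

Apply Gauss's area formula: 2A = Σ (x_i·y_{i+1} − x_{i+1}·y_i), indices taken mod 3.
Σ = (0) + (-10) + (5) = -5
Area = |Σ|/2 = 2.5.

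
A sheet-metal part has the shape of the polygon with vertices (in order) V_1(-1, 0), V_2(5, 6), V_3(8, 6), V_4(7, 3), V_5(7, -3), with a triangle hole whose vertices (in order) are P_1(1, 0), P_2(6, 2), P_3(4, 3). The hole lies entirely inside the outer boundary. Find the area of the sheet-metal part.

Outer boundary:
Apply the shoelace formula: 2A = Σ (x_i·y_{i+1} − x_{i+1}·y_i), indices taken mod 5.
Cross-terms: -6, -18, -18, -42, -3  ⇒  Σ = -87
Area = |Σ|/2 = 43.5.
Hole:
Σ = (2) + (10) + (-3) = 9
Area = |Σ|/2 = 4.5.
Net area = 43.5 − 4.5 = 39.

39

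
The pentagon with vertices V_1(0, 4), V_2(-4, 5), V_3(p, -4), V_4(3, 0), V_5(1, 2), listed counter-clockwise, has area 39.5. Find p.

The doubled signed area Σ (x_i y_{i+1} − x_{i+1} y_i) is linear in p.
With p=0 it equals 54; the coefficient of p is -5 (from the two edges through V_3).
So -5·p + 54 = 2·39.5 = 79 ⇒ p = -5.

-5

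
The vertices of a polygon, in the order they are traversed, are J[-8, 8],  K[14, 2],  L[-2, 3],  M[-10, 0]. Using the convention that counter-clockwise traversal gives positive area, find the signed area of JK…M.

Σ = (-128) + (46) + (30) + (-80) = -132
Signed area = Σ/2 = -66 (negative ⇒ clockwise traversal).

-66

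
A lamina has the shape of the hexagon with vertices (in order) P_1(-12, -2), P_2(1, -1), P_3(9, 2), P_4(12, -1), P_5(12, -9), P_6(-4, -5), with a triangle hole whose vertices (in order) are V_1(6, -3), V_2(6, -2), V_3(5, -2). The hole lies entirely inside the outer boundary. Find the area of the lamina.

125.5

Outer boundary:
Apply the shoelace (surveyor's) formula: 2A = Σ (x_i·y_{i+1} − x_{i+1}·y_i), indices taken mod 6.
Cross-terms: 14, 11, -33, -96, -96, -52  ⇒  Σ = -252
Area = |Σ|/2 = 126.
Hole:
Σ = (6) + (-2) + (-3) = 1
Area = |Σ|/2 = 0.5.
Net area = 126 − 0.5 = 125.5.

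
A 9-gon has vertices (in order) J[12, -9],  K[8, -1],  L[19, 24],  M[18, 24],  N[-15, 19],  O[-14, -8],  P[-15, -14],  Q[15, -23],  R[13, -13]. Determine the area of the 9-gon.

1078.5

Apply the shoelace formula: 2A = Σ (x_i·y_{i+1} − x_{i+1}·y_i), indices taken mod 9.
Σ = (60) + (211) + (24) + (702) + (386) + (76) + (555) + (104) + (39) = 2157
Area = |Σ|/2 = 1078.5.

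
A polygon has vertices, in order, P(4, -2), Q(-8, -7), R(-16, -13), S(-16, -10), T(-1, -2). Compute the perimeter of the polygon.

|PQ| = √((-12)² + (-5)²) = √169 = 13
|QR| = √((-8)² + (-6)²) = √100 = 10
|RS| = √((0)² + (3)²) = √9 = 3
|ST| = √((15)² + (8)²) = √289 = 17
|TP| = √((5)² + (0)²) = √25 = 5
Perimeter = 13 + 10 + 3 + 17 + 5 = 48.

48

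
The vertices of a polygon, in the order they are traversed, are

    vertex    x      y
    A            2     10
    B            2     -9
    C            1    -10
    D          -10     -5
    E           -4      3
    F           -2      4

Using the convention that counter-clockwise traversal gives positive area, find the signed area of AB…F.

Apply the surveyor's formula: 2A = Σ (x_i·y_{i+1} − x_{i+1}·y_i), indices taken mod 6.
Cross-terms: -38, -11, -105, -50, -10, -28  ⇒  Σ = -242
Signed area = Σ/2 = -121 (negative ⇒ clockwise traversal).

-121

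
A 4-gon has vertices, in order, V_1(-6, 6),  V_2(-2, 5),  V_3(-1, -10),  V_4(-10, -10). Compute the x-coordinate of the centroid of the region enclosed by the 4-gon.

Apply the shoelace (surveyor's) formula. First the cross-terms c_i = x_i·y_{i+1} − x_{i+1}·y_i:
  -18, 25, -90, -120  ⇒  2A = -203, A = -101.5.
Then Σ (x_i + x_{i+1})·c_i = 2979, so x̄ = 2979 / (6·(-101.5)) = -993/203.

-993/203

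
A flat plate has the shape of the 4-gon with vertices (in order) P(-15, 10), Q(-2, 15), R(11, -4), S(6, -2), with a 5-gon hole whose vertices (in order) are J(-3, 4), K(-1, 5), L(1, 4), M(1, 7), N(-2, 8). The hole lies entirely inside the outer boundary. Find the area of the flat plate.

Outer boundary:
P→Q: (-15)(15) − (-2)(10) = -205
Q→R: (-2)(-4) − (11)(15) = -157
R→S: (11)(-2) − (6)(-4) = 2
S→P: (6)(10) − (-15)(-2) = 30
Σ = -330
Area = |Σ|/2 = 165.
Hole:
J→K: (-3)(5) − (-1)(4) = -11
K→L: (-1)(4) − (1)(5) = -9
L→M: (1)(7) − (1)(4) = 3
M→N: (1)(8) − (-2)(7) = 22
N→J: (-2)(4) − (-3)(8) = 16
Σ = 21
Area = |Σ|/2 = 10.5.
Net area = 165 − 10.5 = 154.5.

154.5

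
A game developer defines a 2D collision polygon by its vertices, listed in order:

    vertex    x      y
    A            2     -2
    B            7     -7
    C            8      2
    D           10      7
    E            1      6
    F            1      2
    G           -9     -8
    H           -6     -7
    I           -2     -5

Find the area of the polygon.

105

Σ = (0) + (70) + (36) + (53) + (-4) + (10) + (15) + (16) + (14) = 210
Area = |Σ|/2 = 105.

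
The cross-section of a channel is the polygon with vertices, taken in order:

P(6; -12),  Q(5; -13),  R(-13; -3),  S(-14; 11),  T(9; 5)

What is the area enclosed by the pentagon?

Apply Gauss's area formula: 2A = Σ (x_i·y_{i+1} − x_{i+1}·y_i), indices taken mod 5.
Σ = (-18) + (-184) + (-185) + (-169) + (-138) = -694
Area = |Σ|/2 = 347.

347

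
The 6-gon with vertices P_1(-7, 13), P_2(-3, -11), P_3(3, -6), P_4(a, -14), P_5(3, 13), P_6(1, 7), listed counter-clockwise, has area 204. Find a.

The doubled signed area Σ (x_i y_{i+1} − x_{i+1} y_i) is linear in a.
With a=0 it equals 237; the coefficient of a is 19 (from the two edges through P_4).
So 19·a + 237 = 2·204 = 408 ⇒ a = 9.

9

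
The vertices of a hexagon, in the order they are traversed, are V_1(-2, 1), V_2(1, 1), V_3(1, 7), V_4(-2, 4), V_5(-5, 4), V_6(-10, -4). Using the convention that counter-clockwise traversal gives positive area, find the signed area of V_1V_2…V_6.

Apply the shoelace formula: 2A = Σ (x_i·y_{i+1} − x_{i+1}·y_i), indices taken mod 6.
Σ = (-3) + (6) + (18) + (12) + (60) + (-18) = 75
Signed area = Σ/2 = 37.5 (positive ⇒ counter-clockwise traversal).

37.5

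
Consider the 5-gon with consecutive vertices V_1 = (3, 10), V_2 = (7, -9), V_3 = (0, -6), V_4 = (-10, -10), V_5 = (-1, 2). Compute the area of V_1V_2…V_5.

122.5

Apply Gauss's area formula: 2A = Σ (x_i·y_{i+1} − x_{i+1}·y_i), indices taken mod 5.
V_1→V_2: (3)(-9) − (7)(10) = -97
V_2→V_3: (7)(-6) − (0)(-9) = -42
V_3→V_4: (0)(-10) − (-10)(-6) = -60
V_4→V_5: (-10)(2) − (-1)(-10) = -30
V_5→V_1: (-1)(10) − (3)(2) = -16
Σ = -245
Area = |Σ|/2 = 122.5.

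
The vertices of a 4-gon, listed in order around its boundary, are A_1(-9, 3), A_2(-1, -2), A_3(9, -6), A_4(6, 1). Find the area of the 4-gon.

58.5

Apply the shoelace formula: 2A = Σ (x_i·y_{i+1} − x_{i+1}·y_i), indices taken mod 4.
Σ = (21) + (24) + (45) + (27) = 117
Area = |Σ|/2 = 58.5.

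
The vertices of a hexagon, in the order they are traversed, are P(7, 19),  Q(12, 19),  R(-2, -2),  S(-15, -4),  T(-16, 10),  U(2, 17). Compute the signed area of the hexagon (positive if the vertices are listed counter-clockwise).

Apply the shoelace formula: 2A = Σ (x_i·y_{i+1} − x_{i+1}·y_i), indices taken mod 6.
Σ = (-95) + (14) + (-22) + (-214) + (-292) + (-81) = -690
Signed area = Σ/2 = -345 (negative ⇒ clockwise traversal).

-345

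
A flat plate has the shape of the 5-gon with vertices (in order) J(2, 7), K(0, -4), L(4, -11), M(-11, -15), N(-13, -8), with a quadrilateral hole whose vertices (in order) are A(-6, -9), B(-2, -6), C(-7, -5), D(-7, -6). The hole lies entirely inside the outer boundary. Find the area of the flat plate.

Outer boundary:
Apply Gauss's area formula: 2A = Σ (x_i·y_{i+1} − x_{i+1}·y_i), indices taken mod 5.
Σ = (-8) + (16) + (-181) + (-107) + (-75) = -355
Area = |Σ|/2 = 177.5.
Hole:
Apply the shoelace (surveyor's) formula: 2A = Σ (x_i·y_{i+1} − x_{i+1}·y_i), indices taken mod 4.
Σ = (18) + (-32) + (7) + (27) = 20
Area = |Σ|/2 = 10.
Net area = 177.5 − 10 = 167.5.

167.5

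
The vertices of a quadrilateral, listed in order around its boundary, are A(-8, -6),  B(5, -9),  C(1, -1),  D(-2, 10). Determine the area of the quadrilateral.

103

Apply the surveyor's formula: 2A = Σ (x_i·y_{i+1} − x_{i+1}·y_i), indices taken mod 4.
A→B: (-8)(-9) − (5)(-6) = 102
B→C: (5)(-1) − (1)(-9) = 4
C→D: (1)(10) − (-2)(-1) = 8
D→A: (-2)(-6) − (-8)(10) = 92
Σ = 206
Area = |Σ|/2 = 103.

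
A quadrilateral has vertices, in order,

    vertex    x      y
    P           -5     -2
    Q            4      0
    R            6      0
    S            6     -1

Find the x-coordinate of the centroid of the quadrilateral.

97/45

Apply the surveyor's formula. First the cross-terms c_i = x_i·y_{i+1} − x_{i+1}·y_i:
  8, 0, -6, -17  ⇒  2A = -15, A = -7.5.
Then Σ (x_i + x_{i+1})·c_i = -97, so x̄ = -97 / (6·(-7.5)) = 97/45.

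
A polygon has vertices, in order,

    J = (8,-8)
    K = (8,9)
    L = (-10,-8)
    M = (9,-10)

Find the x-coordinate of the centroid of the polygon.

116/57

Apply Gauss's area formula. First the cross-terms c_i = x_i·y_{i+1} − x_{i+1}·y_i:
  136, 26, 172, 8  ⇒  2A = 342, A = 171.
Then Σ (x_i + x_{i+1})·c_i = 2088, so x̄ = 2088 / (6·171) = 116/57.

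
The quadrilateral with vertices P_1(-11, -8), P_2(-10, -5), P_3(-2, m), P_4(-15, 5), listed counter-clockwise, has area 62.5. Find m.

The doubled signed area Σ (x_i y_{i+1} − x_{i+1} y_i) is linear in m.
With m=0 it equals 130; the coefficient of m is 5 (from the two edges through P_3).
So 5·m + 130 = 2·62.5 = 125 ⇒ m = -1.

-1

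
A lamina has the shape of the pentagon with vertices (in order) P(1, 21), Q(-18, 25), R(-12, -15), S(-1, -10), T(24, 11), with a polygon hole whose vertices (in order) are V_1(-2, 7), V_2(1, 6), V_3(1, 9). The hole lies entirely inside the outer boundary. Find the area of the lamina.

895.5

Outer boundary:
Apply the shoelace (surveyor's) formula: 2A = Σ (x_i·y_{i+1} − x_{i+1}·y_i), indices taken mod 5.
Cross-terms: 403, 570, 105, 229, 493  ⇒  Σ = 1800
Area = |Σ|/2 = 900.
Hole:
Σ = (-19) + (3) + (25) = 9
Area = |Σ|/2 = 4.5.
Net area = 900 − 4.5 = 895.5.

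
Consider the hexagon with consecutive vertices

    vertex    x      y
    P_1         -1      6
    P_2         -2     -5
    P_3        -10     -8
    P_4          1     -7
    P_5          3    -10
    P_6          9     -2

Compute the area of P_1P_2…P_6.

104

Σ = (17) + (-34) + (78) + (11) + (84) + (52) = 208
Area = |Σ|/2 = 104.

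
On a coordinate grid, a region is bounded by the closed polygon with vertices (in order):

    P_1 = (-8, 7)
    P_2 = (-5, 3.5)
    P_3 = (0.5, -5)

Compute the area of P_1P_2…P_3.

3.125

P_1→P_2: (-8)(3.5) − (-5)(7) = 7
P_2→P_3: (-5)(-5) − (0.5)(3.5) = 23.25
P_3→P_1: (0.5)(7) − (-8)(-5) = -36.5
Σ = -6.25
Area = |Σ|/2 = 3.125.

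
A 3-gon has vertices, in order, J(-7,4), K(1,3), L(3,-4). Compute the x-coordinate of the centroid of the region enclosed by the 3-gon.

-1

Apply Gauss's area formula. First the cross-terms c_i = x_i·y_{i+1} − x_{i+1}·y_i:
  -25, -13, -16  ⇒  2A = -54, A = -27.
Then Σ (x_i + x_{i+1})·c_i = 162, so x̄ = 162 / (6·(-27)) = -1.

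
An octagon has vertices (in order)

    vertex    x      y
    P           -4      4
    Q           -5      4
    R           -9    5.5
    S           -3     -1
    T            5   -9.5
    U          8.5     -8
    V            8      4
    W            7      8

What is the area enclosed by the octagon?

Apply the shoelace (surveyor's) formula: 2A = Σ (x_i·y_{i+1} − x_{i+1}·y_i), indices taken mod 8.
Cross-terms: 4, 8.5, 25.5, 33.5, 40.75, 98, 36, 60  ⇒  Σ = 306.25
Area = |Σ|/2 = 153.125.

153.125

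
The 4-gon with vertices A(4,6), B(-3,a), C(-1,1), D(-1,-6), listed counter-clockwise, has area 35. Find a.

The doubled signed area Σ (x_i y_{i+1} − x_{i+1} y_i) is linear in a.
With a=0 it equals 40; the coefficient of a is 5 (from the two edges through B).
So 5·a + 40 = 2·35 = 70 ⇒ a = 6.

6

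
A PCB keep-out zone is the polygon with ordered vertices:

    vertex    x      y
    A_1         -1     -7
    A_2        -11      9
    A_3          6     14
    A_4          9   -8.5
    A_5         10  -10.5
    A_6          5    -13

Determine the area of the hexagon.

A_1→A_2: (-1)(9) − (-11)(-7) = -86
A_2→A_3: (-11)(14) − (6)(9) = -208
A_3→A_4: (6)(-8.5) − (9)(14) = -177
A_4→A_5: (9)(-10.5) − (10)(-8.5) = -9.5
A_5→A_6: (10)(-13) − (5)(-10.5) = -77.5
A_6→A_1: (5)(-7) − (-1)(-13) = -48
Σ = -606
Area = |Σ|/2 = 303.

303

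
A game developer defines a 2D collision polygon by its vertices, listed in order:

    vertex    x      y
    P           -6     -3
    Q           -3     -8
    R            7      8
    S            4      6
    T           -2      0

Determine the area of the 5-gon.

Apply the surveyor's formula: 2A = Σ (x_i·y_{i+1} − x_{i+1}·y_i), indices taken mod 5.
Cross-terms: 39, 32, 10, 12, 6  ⇒  Σ = 99
Area = |Σ|/2 = 49.5.

49.5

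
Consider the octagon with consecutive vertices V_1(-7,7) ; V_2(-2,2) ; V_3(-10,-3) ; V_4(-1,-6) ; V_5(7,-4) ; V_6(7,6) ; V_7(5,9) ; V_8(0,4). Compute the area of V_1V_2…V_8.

140

Apply the shoelace formula: 2A = Σ (x_i·y_{i+1} − x_{i+1}·y_i), indices taken mod 8.
Cross-terms: 0, 26, 57, 46, 70, 33, 20, 28  ⇒  Σ = 280
Area = |Σ|/2 = 140.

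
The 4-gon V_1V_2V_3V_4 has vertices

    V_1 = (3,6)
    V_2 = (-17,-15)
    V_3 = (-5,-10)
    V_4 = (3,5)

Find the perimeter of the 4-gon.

|V_1V_2| = √((-20)² + (-21)²) = √841 = 29
|V_2V_3| = √((12)² + (5)²) = √169 = 13
|V_3V_4| = √((8)² + (15)²) = √289 = 17
|V_4V_1| = √((0)² + (1)²) = √1 = 1
Perimeter = 29 + 13 + 17 + 1 = 60.

60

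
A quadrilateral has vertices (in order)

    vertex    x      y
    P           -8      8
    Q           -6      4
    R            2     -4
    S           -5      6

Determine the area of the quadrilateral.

Σ = (16) + (16) + (-8) + (8) = 32
Area = |Σ|/2 = 16.

16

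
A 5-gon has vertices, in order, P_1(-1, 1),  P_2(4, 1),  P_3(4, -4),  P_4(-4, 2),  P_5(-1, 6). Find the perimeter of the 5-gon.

|P_1P_2| = √((5)² + (0)²) = √25 = 5
|P_2P_3| = √((0)² + (-5)²) = √25 = 5
|P_3P_4| = √((-8)² + (6)²) = √100 = 10
|P_4P_5| = √((3)² + (4)²) = √25 = 5
|P_5P_1| = √((0)² + (-5)²) = √25 = 5
Perimeter = 5 + 5 + 10 + 5 + 5 = 30.

30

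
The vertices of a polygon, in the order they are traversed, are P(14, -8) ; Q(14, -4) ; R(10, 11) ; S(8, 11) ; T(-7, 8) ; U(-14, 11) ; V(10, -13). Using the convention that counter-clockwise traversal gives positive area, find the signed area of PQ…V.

311

Apply Gauss's area formula: 2A = Σ (x_i·y_{i+1} − x_{i+1}·y_i), indices taken mod 7.
Σ = (56) + (194) + (22) + (141) + (35) + (72) + (102) = 622
Signed area = Σ/2 = 311 (positive ⇒ counter-clockwise traversal).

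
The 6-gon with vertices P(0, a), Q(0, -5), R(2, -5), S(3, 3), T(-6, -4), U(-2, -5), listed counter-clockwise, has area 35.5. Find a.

Write out the shoelace sum; only the two edges meeting at P involve a:
2·Area = [((-2)·a − 0·(-5)) + (0·(-5) − 0·a)] + 59
       = -2·a + 59 = 71
⇒ a = -6.

-6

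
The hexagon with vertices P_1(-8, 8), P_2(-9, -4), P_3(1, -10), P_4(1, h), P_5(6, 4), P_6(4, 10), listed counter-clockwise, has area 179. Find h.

2

The doubled signed area Σ (x_i y_{i+1} − x_{i+1} y_i) is linear in h.
With h=0 it equals 368; the coefficient of h is -5 (from the two edges through P_4).
So -5·h + 368 = 2·179 = 358 ⇒ h = 2.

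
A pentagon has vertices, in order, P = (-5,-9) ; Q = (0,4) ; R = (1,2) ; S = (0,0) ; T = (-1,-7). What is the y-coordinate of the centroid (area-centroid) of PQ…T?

Apply the shoelace formula. First the cross-terms c_i = x_i·y_{i+1} − x_{i+1}·y_i:
  -20, -4, 0, 0, -26  ⇒  2A = -50, A = -25.
Then Σ (y_i + y_{i+1})·c_i = 492, so ȳ = 492 / (6·(-25)) = -3.28.

-3.28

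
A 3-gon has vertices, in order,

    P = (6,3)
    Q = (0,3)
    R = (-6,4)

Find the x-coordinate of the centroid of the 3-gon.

0

Apply the shoelace formula. First the cross-terms c_i = x_i·y_{i+1} − x_{i+1}·y_i:
  18, 18, -42  ⇒  2A = -6, A = -3.
Then Σ (x_i + x_{i+1})·c_i = 0, so x̄ = 0 / (6·(-3)) = 0.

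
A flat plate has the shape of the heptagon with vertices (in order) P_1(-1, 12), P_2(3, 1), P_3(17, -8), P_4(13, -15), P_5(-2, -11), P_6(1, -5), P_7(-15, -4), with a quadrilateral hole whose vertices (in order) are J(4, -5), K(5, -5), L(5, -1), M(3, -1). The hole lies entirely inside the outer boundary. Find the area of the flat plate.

Outer boundary:
Apply the shoelace (surveyor's) formula: 2A = Σ (x_i·y_{i+1} − x_{i+1}·y_i), indices taken mod 7.
Σ = (-37) + (-41) + (-151) + (-173) + (21) + (-79) + (-184) = -644
Area = |Σ|/2 = 322.
Hole:
Σ = (5) + (20) + (-2) + (-11) = 12
Area = |Σ|/2 = 6.
Net area = 322 − 6 = 316.

316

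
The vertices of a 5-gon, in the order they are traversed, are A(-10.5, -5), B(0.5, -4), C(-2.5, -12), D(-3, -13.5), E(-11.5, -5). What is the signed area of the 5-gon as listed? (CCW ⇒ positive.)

Σ = (44.5) + (-16) + (-2.25) + (-140.25) + (5) = -109
Signed area = Σ/2 = -54.5 (negative ⇒ clockwise traversal).

-54.5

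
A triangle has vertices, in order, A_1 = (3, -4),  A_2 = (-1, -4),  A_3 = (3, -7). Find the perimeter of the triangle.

|A_1A_2| = √((-4)² + (0)²) = √16 = 4
|A_2A_3| = √((4)² + (-3)²) = √25 = 5
|A_3A_1| = √((0)² + (3)²) = √9 = 3
Perimeter = 4 + 5 + 3 = 12.

12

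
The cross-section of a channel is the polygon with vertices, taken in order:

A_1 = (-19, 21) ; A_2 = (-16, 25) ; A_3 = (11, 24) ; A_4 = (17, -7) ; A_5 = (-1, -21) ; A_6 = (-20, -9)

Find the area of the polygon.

Apply the surveyor's formula: 2A = Σ (x_i·y_{i+1} − x_{i+1}·y_i), indices taken mod 6.
Cross-terms: -139, -659, -485, -364, -411, -591  ⇒  Σ = -2649
Area = |Σ|/2 = 1324.5.

1324.5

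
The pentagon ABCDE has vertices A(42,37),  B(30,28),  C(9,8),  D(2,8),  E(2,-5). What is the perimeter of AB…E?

122

|AB| = √((-12)² + (-9)²) = √225 = 15
|BC| = √((-21)² + (-20)²) = √841 = 29
|CD| = √((-7)² + (0)²) = √49 = 7
|DE| = √((0)² + (-13)²) = √169 = 13
|EA| = √((40)² + (42)²) = √3364 = 58
Perimeter = 15 + 29 + 7 + 13 + 58 = 122.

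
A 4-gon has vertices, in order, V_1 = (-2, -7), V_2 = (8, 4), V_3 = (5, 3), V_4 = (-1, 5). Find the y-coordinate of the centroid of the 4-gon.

Apply the surveyor's formula. First the cross-terms c_i = x_i·y_{i+1} − x_{i+1}·y_i:
  48, 4, 28, 17  ⇒  2A = 97, A = 48.5.
Then Σ (y_i + y_{i+1})·c_i = 74, so ȳ = 74 / (6·48.5) = 74/291.

74/291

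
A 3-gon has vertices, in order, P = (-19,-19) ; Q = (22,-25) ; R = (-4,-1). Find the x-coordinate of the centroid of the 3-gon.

-1/3

Apply the shoelace formula. First the cross-terms c_i = x_i·y_{i+1} − x_{i+1}·y_i:
  893, -122, 57  ⇒  2A = 828, A = 414.
Then Σ (x_i + x_{i+1})·c_i = -828, so x̄ = -828 / (6·414) = -1/3.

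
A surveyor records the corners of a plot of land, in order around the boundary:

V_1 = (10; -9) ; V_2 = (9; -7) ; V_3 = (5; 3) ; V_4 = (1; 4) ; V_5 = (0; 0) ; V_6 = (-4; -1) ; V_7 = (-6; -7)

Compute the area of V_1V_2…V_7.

118

Apply Gauss's area formula: 2A = Σ (x_i·y_{i+1} − x_{i+1}·y_i), indices taken mod 7.
V_1→V_2: (10)(-7) − (9)(-9) = 11
V_2→V_3: (9)(3) − (5)(-7) = 62
V_3→V_4: (5)(4) − (1)(3) = 17
V_4→V_5: (1)(0) − (0)(4) = 0
V_5→V_6: (0)(-1) − (-4)(0) = 0
V_6→V_7: (-4)(-7) − (-6)(-1) = 22
V_7→V_1: (-6)(-9) − (10)(-7) = 124
Σ = 236
Area = |Σ|/2 = 118.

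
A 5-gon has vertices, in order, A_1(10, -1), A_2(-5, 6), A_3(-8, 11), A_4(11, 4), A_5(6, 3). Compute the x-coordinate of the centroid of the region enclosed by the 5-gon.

43/33

Apply Gauss's area formula. First the cross-terms c_i = x_i·y_{i+1} − x_{i+1}·y_i:
  55, -7, -153, 9, -36  ⇒  2A = -132, A = -66.
Then Σ (x_i + x_{i+1})·c_i = -516, so x̄ = -516 / (6·(-66)) = 43/33.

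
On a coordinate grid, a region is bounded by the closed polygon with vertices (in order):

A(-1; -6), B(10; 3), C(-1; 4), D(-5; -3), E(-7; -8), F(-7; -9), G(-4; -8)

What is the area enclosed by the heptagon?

92.5

Cross-terms: 57, 43, 23, 19, 7, 20, 16  ⇒  Σ = 185
Area = |Σ|/2 = 92.5.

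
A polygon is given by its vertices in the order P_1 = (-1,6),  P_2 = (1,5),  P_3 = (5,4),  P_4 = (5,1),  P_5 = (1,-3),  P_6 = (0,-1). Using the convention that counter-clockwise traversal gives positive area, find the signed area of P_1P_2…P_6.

Cross-terms: -11, -21, -15, -16, -1, -1  ⇒  Σ = -65
Signed area = Σ/2 = -32.5 (negative ⇒ clockwise traversal).

-32.5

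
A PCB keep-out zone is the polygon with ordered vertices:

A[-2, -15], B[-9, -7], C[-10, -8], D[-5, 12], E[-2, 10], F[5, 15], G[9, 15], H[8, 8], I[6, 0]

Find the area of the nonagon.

315.5

Apply the surveyor's formula: 2A = Σ (x_i·y_{i+1} − x_{i+1}·y_i), indices taken mod 9.
A→B: (-2)(-7) − (-9)(-15) = -121
B→C: (-9)(-8) − (-10)(-7) = 2
C→D: (-10)(12) − (-5)(-8) = -160
D→E: (-5)(10) − (-2)(12) = -26
E→F: (-2)(15) − (5)(10) = -80
F→G: (5)(15) − (9)(15) = -60
G→H: (9)(8) − (8)(15) = -48
H→I: (8)(0) − (6)(8) = -48
I→A: (6)(-15) − (-2)(0) = -90
Σ = -631
Area = |Σ|/2 = 315.5.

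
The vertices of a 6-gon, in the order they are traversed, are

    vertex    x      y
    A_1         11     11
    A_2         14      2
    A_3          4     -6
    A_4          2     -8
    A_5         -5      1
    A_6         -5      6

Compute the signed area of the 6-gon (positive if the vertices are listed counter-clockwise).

Apply Gauss's area formula: 2A = Σ (x_i·y_{i+1} − x_{i+1}·y_i), indices taken mod 6.
Σ = (-132) + (-92) + (-20) + (-38) + (-25) + (-121) = -428
Signed area = Σ/2 = -214 (negative ⇒ clockwise traversal).

-214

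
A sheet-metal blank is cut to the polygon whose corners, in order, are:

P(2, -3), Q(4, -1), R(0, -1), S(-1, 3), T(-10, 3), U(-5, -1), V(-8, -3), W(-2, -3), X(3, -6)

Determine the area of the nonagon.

53

Σ = (10) + (-4) + (-1) + (27) + (25) + (7) + (18) + (21) + (3) = 106
Area = |Σ|/2 = 53.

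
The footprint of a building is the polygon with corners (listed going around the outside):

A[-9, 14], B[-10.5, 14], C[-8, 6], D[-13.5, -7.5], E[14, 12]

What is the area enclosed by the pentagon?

A→B: (-9)(14) − (-10.5)(14) = 21
B→C: (-10.5)(6) − (-8)(14) = 49
C→D: (-8)(-7.5) − (-13.5)(6) = 141
D→E: (-13.5)(12) − (14)(-7.5) = -57
E→A: (14)(14) − (-9)(12) = 304
Σ = 458
Area = |Σ|/2 = 229.

229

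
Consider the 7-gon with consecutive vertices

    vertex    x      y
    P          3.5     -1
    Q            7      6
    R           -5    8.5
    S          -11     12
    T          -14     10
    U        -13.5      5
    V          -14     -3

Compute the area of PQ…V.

Σ = (28) + (89.5) + (33.5) + (58) + (65) + (110.5) + (24.5) = 409
Area = |Σ|/2 = 204.5.

204.5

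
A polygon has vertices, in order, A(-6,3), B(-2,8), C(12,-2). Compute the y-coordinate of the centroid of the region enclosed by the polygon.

3

Apply the surveyor's formula. First the cross-terms c_i = x_i·y_{i+1} − x_{i+1}·y_i:
  -42, -92, 24  ⇒  2A = -110, A = -55.
Then Σ (y_i + y_{i+1})·c_i = -990, so ȳ = -990 / (6·(-55)) = 3.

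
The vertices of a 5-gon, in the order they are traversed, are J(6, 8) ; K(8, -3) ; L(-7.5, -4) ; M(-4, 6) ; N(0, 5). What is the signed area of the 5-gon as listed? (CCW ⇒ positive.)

Apply the shoelace formula: 2A = Σ (x_i·y_{i+1} − x_{i+1}·y_i), indices taken mod 5.
J→K: (6)(-3) − (8)(8) = -82
K→L: (8)(-4) − (-7.5)(-3) = -54.5
L→M: (-7.5)(6) − (-4)(-4) = -61
M→N: (-4)(5) − (0)(6) = -20
N→J: (0)(8) − (6)(5) = -30
Σ = -247.5
Signed area = Σ/2 = -123.75 (negative ⇒ clockwise traversal).

-123.75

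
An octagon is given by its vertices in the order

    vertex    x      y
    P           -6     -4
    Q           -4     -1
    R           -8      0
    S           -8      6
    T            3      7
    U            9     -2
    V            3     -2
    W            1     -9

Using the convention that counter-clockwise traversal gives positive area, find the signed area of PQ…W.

Apply the shoelace formula: 2A = Σ (x_i·y_{i+1} − x_{i+1}·y_i), indices taken mod 8.
P→Q: (-6)(-1) − (-4)(-4) = -10
Q→R: (-4)(0) − (-8)(-1) = -8
R→S: (-8)(6) − (-8)(0) = -48
S→T: (-8)(7) − (3)(6) = -74
T→U: (3)(-2) − (9)(7) = -69
U→V: (9)(-2) − (3)(-2) = -12
V→W: (3)(-9) − (1)(-2) = -25
W→P: (1)(-4) − (-6)(-9) = -58
Σ = -304
Signed area = Σ/2 = -152 (negative ⇒ clockwise traversal).

-152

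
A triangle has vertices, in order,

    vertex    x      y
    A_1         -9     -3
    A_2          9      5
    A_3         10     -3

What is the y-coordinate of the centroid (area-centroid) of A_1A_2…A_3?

Apply the surveyor's formula. First the cross-terms c_i = x_i·y_{i+1} − x_{i+1}·y_i:
  -18, -77, -57  ⇒  2A = -152, A = -76.
Then Σ (y_i + y_{i+1})·c_i = 152, so ȳ = 152 / (6·(-76)) = -1/3.

-1/3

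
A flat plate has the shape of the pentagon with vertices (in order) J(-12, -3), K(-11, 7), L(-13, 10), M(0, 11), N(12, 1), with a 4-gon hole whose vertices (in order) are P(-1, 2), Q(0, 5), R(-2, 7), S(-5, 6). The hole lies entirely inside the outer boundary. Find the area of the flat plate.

205.5

Outer boundary:
Cross-terms: -117, -19, -143, -132, -24  ⇒  Σ = -435
Area = |Σ|/2 = 217.5.
Hole:
Apply the shoelace (surveyor's) formula: 2A = Σ (x_i·y_{i+1} − x_{i+1}·y_i), indices taken mod 4.
Σ = (-5) + (10) + (23) + (-4) = 24
Area = |Σ|/2 = 12.
Net area = 217.5 − 12 = 205.5.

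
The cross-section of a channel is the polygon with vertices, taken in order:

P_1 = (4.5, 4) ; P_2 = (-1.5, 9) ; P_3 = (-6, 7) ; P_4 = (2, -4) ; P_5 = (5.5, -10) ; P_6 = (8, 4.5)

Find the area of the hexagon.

109.25

Apply Gauss's area formula: 2A = Σ (x_i·y_{i+1} − x_{i+1}·y_i), indices taken mod 6.
Σ = (46.5) + (43.5) + (10) + (2) + (104.75) + (11.75) = 218.5
Area = |Σ|/2 = 109.25.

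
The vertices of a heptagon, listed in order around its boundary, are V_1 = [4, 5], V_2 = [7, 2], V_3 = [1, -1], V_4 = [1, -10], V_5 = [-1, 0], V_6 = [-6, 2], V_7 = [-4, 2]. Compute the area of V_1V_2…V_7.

Apply Gauss's area formula: 2A = Σ (x_i·y_{i+1} − x_{i+1}·y_i), indices taken mod 7.
Σ = (-27) + (-9) + (-9) + (-10) + (-2) + (-4) + (-28) = -89
Area = |Σ|/2 = 44.5.

44.5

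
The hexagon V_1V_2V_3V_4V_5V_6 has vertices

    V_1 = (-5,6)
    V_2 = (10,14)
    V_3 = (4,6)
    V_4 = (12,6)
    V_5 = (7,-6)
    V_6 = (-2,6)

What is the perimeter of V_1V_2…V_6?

66

|V_1V_2| = √((15)² + (8)²) = √289 = 17
|V_2V_3| = √((-6)² + (-8)²) = √100 = 10
|V_3V_4| = √((8)² + (0)²) = √64 = 8
|V_4V_5| = √((-5)² + (-12)²) = √169 = 13
|V_5V_6| = √((-9)² + (12)²) = √225 = 15
|V_6V_1| = √((-3)² + (0)²) = √9 = 3
Perimeter = 17 + 10 + 8 + 13 + 15 + 3 = 66.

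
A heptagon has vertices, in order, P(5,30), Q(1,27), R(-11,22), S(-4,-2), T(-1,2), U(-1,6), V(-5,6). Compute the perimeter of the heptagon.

82

|PQ| = √((-4)² + (-3)²) = √25 = 5
|QR| = √((-12)² + (-5)²) = √169 = 13
|RS| = √((7)² + (-24)²) = √625 = 25
|ST| = √((3)² + (4)²) = √25 = 5
|TU| = √((0)² + (4)²) = √16 = 4
|UV| = √((-4)² + (0)²) = √16 = 4
|VP| = √((10)² + (24)²) = √676 = 26
Perimeter = 5 + 13 + 25 + 5 + 4 + 4 + 26 = 82.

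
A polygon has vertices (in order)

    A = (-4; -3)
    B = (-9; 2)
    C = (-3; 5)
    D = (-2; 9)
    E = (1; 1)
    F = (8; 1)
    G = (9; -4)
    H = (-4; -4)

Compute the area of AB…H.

Apply the shoelace formula: 2A = Σ (x_i·y_{i+1} − x_{i+1}·y_i), indices taken mod 8.
Σ = (-35) + (-39) + (-17) + (-11) + (-7) + (-41) + (-52) + (-4) = -206
Area = |Σ|/2 = 103.

103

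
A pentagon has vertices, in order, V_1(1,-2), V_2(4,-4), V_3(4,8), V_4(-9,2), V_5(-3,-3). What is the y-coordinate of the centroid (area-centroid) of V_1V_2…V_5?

445/261

Apply Gauss's area formula. First the cross-terms c_i = x_i·y_{i+1} − x_{i+1}·y_i:
  4, 48, 80, 33, 9  ⇒  2A = 174, A = 87.
Then Σ (y_i + y_{i+1})·c_i = 890, so ȳ = 890 / (6·87) = 445/261.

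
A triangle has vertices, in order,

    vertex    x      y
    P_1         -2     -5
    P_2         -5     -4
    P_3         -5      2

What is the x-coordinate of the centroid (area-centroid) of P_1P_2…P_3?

-4

Apply the shoelace formula. First the cross-terms c_i = x_i·y_{i+1} − x_{i+1}·y_i:
  -17, -30, 29  ⇒  2A = -18, A = -9.
Then Σ (x_i + x_{i+1})·c_i = 216, so x̄ = 216 / (6·(-9)) = -4.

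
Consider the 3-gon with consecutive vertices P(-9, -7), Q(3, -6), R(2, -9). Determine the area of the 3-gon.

17.5

Apply the surveyor's formula: 2A = Σ (x_i·y_{i+1} − x_{i+1}·y_i), indices taken mod 3.
P→Q: (-9)(-6) − (3)(-7) = 75
Q→R: (3)(-9) − (2)(-6) = -15
R→P: (2)(-7) − (-9)(-9) = -95
Σ = -35
Area = |Σ|/2 = 17.5.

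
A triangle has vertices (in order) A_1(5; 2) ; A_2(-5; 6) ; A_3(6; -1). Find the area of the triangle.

Apply the shoelace (surveyor's) formula: 2A = Σ (x_i·y_{i+1} − x_{i+1}·y_i), indices taken mod 3.
Σ = (40) + (-31) + (17) = 26
Area = |Σ|/2 = 13.

13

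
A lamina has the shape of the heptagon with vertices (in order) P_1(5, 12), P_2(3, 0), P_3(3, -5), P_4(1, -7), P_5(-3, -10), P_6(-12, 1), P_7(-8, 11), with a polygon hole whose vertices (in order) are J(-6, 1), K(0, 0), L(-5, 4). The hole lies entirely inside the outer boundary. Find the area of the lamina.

238.5

Outer boundary:
P_1→P_2: (5)(0) − (3)(12) = -36
P_2→P_3: (3)(-5) − (3)(0) = -15
P_3→P_4: (3)(-7) − (1)(-5) = -16
P_4→P_5: (1)(-10) − (-3)(-7) = -31
P_5→P_6: (-3)(1) − (-12)(-10) = -123
P_6→P_7: (-12)(11) − (-8)(1) = -124
P_7→P_1: (-8)(12) − (5)(11) = -151
Σ = -496
Area = |Σ|/2 = 248.
Hole:
Apply Gauss's area formula: 2A = Σ (x_i·y_{i+1} − x_{i+1}·y_i), indices taken mod 3.
Σ = (0) + (0) + (19) = 19
Area = |Σ|/2 = 9.5.
Net area = 248 − 9.5 = 238.5.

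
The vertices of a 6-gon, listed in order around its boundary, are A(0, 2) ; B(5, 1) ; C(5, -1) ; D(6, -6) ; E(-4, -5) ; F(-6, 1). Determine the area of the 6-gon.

72

Cross-terms: -10, -10, -24, -54, -34, -12  ⇒  Σ = -144
Area = |Σ|/2 = 72.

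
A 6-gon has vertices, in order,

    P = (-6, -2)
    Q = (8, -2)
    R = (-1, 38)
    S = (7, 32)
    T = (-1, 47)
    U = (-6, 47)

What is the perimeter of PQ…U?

136

|PQ| = √((14)² + (0)²) = √196 = 14
|QR| = √((-9)² + (40)²) = √1681 = 41
|RS| = √((8)² + (-6)²) = √100 = 10
|ST| = √((-8)² + (15)²) = √289 = 17
|TU| = √((-5)² + (0)²) = √25 = 5
|UP| = √((0)² + (-49)²) = √2401 = 49
Perimeter = 14 + 41 + 10 + 17 + 5 + 49 = 136.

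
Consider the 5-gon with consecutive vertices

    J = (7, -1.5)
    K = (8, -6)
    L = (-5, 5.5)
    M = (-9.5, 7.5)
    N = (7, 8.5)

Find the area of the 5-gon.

102.25

Apply Gauss's area formula: 2A = Σ (x_i·y_{i+1} − x_{i+1}·y_i), indices taken mod 5.
Σ = (-30) + (14) + (14.75) + (-133.25) + (-70) = -204.5
Area = |Σ|/2 = 102.25.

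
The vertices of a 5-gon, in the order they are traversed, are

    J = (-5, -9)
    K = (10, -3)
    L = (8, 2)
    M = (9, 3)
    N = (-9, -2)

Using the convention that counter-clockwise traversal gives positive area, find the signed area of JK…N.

117.5

Apply Gauss's area formula: 2A = Σ (x_i·y_{i+1} − x_{i+1}·y_i), indices taken mod 5.
Cross-terms: 105, 44, 6, 9, 71  ⇒  Σ = 235
Signed area = Σ/2 = 117.5 (positive ⇒ counter-clockwise traversal).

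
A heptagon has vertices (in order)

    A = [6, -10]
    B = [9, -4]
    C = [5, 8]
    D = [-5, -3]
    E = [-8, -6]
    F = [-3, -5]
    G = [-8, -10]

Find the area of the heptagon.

Σ = (66) + (92) + (25) + (6) + (22) + (-10) + (140) = 341
Area = |Σ|/2 = 170.5.

170.5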